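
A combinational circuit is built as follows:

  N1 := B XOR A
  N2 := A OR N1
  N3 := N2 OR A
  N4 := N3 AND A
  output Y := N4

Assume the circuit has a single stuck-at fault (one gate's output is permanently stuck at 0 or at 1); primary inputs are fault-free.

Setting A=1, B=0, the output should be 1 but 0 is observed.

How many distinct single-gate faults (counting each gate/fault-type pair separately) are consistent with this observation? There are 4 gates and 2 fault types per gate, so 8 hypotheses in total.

Fault-free: N1=1, N2=1, N3=1, N4=1 → 1. Observed 0.
  N1 stuck-at-0: output 1 ✗
  N1 stuck-at-1: output 1 ✗
  N2 stuck-at-0: output 1 ✗
  N2 stuck-at-1: output 1 ✗
  N3 stuck-at-0: output 0 ✓
  N3 stuck-at-1: output 1 ✗
  N4 stuck-at-0: output 0 ✓
  N4 stuck-at-1: output 1 ✗
Consistent faults: {N3 stuck-at-0, N4 stuck-at-0} — 2 in all.

2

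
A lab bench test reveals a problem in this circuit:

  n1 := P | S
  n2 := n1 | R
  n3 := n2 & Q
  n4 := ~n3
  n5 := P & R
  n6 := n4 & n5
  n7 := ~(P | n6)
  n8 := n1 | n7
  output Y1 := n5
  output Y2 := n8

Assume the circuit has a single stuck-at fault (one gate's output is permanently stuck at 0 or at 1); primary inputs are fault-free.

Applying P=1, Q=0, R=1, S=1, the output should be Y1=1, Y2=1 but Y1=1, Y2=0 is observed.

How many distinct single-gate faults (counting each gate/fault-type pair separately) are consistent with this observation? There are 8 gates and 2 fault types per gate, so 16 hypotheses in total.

2

Fault-free: n1=1, n2=1, n3=0, n4=1, n5=1, n6=1, n7=0, n8=1 → Y1=1, Y2=1. Observed Y1=1, Y2=0.
  n1: stuck-at-0 ✓; others ✗
  n2: none of the 2 fault types match ✗
  n3: none of the 2 fault types match ✗
  n4: none of the 2 fault types match ✗
  n5: none of the 2 fault types match ✗
  n6: none of the 2 fault types match ✗
  n7: none of the 2 fault types match ✗
  n8: stuck-at-0 ✓; others ✗
Consistent faults: {n1 stuck-at-0, n8 stuck-at-0} — 2 in all.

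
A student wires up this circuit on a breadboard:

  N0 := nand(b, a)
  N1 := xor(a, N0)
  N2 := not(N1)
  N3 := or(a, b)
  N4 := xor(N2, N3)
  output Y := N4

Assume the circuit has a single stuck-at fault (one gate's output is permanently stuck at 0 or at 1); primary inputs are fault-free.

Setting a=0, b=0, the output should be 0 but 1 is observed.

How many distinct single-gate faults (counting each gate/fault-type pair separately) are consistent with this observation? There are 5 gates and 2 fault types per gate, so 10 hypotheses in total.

Fault-free: N0=1, N1=1, N2=0, N3=0, N4=0 → 0. Observed 1.
  N0 stuck-at-0: output 1 ✓
  N0 stuck-at-1: output 0 ✗
  N1 stuck-at-0: output 1 ✓
  N1 stuck-at-1: output 0 ✗
  N2 stuck-at-0: output 0 ✗
  N2 stuck-at-1: output 1 ✓
  N3 stuck-at-0: output 0 ✗
  N3 stuck-at-1: output 1 ✓
  N4 stuck-at-0: output 0 ✗
  N4 stuck-at-1: output 1 ✓
Consistent faults: {N0 stuck-at-0, N1 stuck-at-0, N2 stuck-at-1, N3 stuck-at-1, N4 stuck-at-1} — 5 in all.

5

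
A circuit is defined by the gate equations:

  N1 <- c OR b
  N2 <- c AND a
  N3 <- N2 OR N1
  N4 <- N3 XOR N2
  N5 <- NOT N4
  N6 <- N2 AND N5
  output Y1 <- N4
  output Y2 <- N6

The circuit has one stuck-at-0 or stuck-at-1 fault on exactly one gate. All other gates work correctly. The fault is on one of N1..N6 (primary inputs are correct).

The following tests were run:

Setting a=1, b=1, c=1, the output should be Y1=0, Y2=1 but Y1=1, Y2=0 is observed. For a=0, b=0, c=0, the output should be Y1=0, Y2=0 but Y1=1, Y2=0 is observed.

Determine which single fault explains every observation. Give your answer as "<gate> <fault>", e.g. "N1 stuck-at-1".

Fault-free values for test 1 (a=1, b=1, c=1): N1=1, N2=1, N3=1, N4=0, N5=1, N6=1, giving Y1=0, Y2=1. Observed Y1=1, Y2=0.
Test 1: faults giving observed Y1=1, Y2=0 are {N2 stuck-at-0, N3 stuck-at-0, N4 stuck-at-1}.
Test 2 (a=0, b=0, c=0): fault-free N1=0, N2=0, N3=0, N4=0, N5=1, N6=0 → Y1=0, Y2=0; observed Y1=1, Y2=0. Eliminates N2 stuck-at-0, N3 stuck-at-0.
Only N4 stuck-at-1 is consistent with every test.

N4 stuck-at-1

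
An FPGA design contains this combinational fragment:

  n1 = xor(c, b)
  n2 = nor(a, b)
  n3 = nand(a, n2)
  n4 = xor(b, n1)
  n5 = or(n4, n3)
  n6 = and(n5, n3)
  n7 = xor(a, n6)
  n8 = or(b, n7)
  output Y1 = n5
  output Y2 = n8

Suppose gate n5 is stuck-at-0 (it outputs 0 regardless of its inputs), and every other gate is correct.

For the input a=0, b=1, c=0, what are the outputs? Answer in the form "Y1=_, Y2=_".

Y1=0, Y2=1

Propagate with n5 forced: n1=1, n2=0, n3=1, n4=0, n5=0 [stuck-at-0], n6=0, n7=0, n8=1.
So the outputs are Y1=0, Y2=1. (Without the fault they would be Y1=1, Y2=1.)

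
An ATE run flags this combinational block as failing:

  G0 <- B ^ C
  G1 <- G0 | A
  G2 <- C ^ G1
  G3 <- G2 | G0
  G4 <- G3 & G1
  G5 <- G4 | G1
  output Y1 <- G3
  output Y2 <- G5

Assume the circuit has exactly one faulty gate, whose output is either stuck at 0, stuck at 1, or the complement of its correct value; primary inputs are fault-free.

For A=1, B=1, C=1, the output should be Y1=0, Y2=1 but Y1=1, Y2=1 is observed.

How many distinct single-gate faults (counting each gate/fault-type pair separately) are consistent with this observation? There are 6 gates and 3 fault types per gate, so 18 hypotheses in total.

6

Fault-free: G0=0, G1=1, G2=0, G3=0, G4=0, G5=1 → Y1=0, Y2=1. Observed Y1=1, Y2=1.
  G0: stuck-at-1, inverted output ✓; others ✗
  G1: none of the 3 fault types match ✗
  G2: stuck-at-1, inverted output ✓; others ✗
  G3: stuck-at-1, inverted output ✓; others ✗
  G4: none of the 3 fault types match ✗
  G5: none of the 3 fault types match ✗
Consistent faults: {G0 stuck-at-1, G0 inverted output, G2 stuck-at-1, G2 inverted output, G3 stuck-at-1, G3 inverted output} — 6 in all.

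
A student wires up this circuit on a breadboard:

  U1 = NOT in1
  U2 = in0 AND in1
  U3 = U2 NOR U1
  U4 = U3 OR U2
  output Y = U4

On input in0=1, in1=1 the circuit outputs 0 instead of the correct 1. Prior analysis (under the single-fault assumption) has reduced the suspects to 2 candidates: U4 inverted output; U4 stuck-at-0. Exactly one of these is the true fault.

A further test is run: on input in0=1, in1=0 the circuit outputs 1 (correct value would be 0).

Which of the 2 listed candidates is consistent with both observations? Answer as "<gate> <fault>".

Evaluate each candidate on input in0=1, in1=0:
  U4 inverted output: U1=1, U2=0, U3=0, U4=1 [inverted output] → 1 — matches
  U4 stuck-at-0: U1=1, U2=0, U3=0, U4=0 [stuck-at-0] → 0 — eliminated
Only U4 inverted output reproduces the observed 1.

U4 inverted output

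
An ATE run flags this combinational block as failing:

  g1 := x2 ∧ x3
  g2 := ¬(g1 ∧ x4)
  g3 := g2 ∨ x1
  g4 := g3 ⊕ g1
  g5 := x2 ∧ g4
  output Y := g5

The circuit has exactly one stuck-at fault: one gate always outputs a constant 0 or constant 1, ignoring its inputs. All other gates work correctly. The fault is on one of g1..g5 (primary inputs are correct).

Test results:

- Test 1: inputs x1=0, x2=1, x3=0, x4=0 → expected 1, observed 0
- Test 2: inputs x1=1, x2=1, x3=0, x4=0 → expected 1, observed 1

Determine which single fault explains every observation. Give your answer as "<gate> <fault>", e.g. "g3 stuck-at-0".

Fault-free values for test 1 (x1=0, x2=1, x3=0, x4=0): g1=0, g2=1, g3=1, g4=1, g5=1, giving Y=1. Observed 0.
Test 1: faults giving observed 0 are {g1 stuck-at-1, g2 stuck-at-0, g3 stuck-at-0, g4 stuck-at-0, g5 stuck-at-0}.
Test 2 (x1=1, x2=1, x3=0, x4=0): fault-free g1=0, g2=1, g3=1, g4=1, g5=1 → 1; observed 1. Eliminates g1 stuck-at-1, g3 stuck-at-0, g4 stuck-at-0, g5 stuck-at-0.
Only g2 stuck-at-0 is consistent with every test.

g2 stuck-at-0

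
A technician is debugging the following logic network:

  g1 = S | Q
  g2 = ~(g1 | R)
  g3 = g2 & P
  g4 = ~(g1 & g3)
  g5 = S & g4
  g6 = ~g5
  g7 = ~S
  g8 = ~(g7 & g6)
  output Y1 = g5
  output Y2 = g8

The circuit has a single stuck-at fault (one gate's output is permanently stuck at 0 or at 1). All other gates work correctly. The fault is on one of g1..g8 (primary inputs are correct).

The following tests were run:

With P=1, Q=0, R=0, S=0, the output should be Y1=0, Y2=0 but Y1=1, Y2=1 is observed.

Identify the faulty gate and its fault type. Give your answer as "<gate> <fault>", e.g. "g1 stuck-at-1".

g5 stuck-at-1

Fault-free values for test 1 (P=1, Q=0, R=0, S=0): g1=0, g2=1, g3=1, g4=1, g5=0, g6=1, g7=1, g8=0, giving Y1=0, Y2=0. Observed Y1=1, Y2=1.
Test 1: faults giving observed Y1=1, Y2=1 are {g5 stuck-at-1}.
Only g5 stuck-at-1 is consistent with every test.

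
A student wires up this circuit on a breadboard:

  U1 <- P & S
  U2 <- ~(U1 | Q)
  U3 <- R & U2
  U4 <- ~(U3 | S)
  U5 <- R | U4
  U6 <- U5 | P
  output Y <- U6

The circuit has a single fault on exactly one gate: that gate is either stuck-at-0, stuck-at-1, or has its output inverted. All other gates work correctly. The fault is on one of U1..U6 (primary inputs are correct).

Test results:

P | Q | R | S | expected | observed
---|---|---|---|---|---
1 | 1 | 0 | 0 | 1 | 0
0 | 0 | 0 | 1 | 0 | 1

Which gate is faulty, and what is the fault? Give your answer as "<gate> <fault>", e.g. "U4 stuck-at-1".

U6 inverted output

Fault-free values for test 1 (P=1, Q=1, R=0, S=0): U1=0, U2=0, U3=0, U4=1, U5=1, U6=1, giving Y=1. Observed 0.
Test 1: faults giving observed 0 are {U6 stuck-at-0, U6 inverted output}.
Test 2 (P=0, Q=0, R=0, S=1): fault-free U1=0, U2=1, U3=0, U4=0, U5=0, U6=0 → 0; observed 1. Eliminates U6 stuck-at-0.
Only U6 inverted output is consistent with every test.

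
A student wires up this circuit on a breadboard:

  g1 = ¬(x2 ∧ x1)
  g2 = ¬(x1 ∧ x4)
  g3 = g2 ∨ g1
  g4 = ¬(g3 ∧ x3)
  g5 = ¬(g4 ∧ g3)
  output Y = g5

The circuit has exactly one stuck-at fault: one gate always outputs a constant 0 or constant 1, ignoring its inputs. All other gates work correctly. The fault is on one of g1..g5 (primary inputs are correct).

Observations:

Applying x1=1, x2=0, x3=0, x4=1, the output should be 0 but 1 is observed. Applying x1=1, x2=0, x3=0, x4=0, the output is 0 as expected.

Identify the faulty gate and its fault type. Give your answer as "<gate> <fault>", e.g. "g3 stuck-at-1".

Fault-free values for test 1 (x1=1, x2=0, x3=0, x4=1): g1=1, g2=0, g3=1, g4=1, g5=0, giving Y=0. Observed 1.
Test 1: faults giving observed 1 are {g1 stuck-at-0, g3 stuck-at-0, g4 stuck-at-0, g5 stuck-at-1}.
Test 2 (x1=1, x2=0, x3=0, x4=0): fault-free g1=1, g2=1, g3=1, g4=1, g5=0 → 0; observed 0. Eliminates g3 stuck-at-0, g4 stuck-at-0, g5 stuck-at-1.
Only g1 stuck-at-0 is consistent with every test.

g1 stuck-at-0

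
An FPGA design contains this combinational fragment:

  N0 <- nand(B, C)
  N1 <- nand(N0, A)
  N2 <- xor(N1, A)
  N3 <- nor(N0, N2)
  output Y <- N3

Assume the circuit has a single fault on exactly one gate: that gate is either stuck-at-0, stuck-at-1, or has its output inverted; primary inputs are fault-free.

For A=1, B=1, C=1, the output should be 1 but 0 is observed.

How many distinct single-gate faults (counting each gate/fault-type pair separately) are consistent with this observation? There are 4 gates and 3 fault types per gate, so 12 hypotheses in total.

8

Fault-free: N0=0, N1=1, N2=0, N3=1 → 1. Observed 0.
  N0 stuck-at-0: output 1 ✗
  N0 stuck-at-1: output 0 ✓
  N0 inverted output: output 0 ✓
  N1 stuck-at-0: output 0 ✓
  N1 stuck-at-1: output 1 ✗
  N1 inverted output: output 0 ✓
  N2 stuck-at-0: output 1 ✗
  N2 stuck-at-1: output 0 ✓
  N2 inverted output: output 0 ✓
  N3 stuck-at-0: output 0 ✓
  N3 stuck-at-1: output 1 ✗
  N3 inverted output: output 0 ✓
Consistent faults: {N0 stuck-at-1, N0 inverted output, N1 stuck-at-0, N1 inverted output, N2 stuck-at-1, N2 inverted output, N3 stuck-at-0, N3 inverted output} — 8 in all.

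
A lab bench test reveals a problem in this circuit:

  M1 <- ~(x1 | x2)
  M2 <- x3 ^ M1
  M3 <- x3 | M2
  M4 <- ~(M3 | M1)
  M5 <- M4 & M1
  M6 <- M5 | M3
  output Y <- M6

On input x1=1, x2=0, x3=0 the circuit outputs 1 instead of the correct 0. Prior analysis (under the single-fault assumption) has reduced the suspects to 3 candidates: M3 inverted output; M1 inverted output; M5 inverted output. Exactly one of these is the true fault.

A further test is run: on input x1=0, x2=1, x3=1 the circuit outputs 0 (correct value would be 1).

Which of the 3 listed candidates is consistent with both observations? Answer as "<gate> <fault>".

M3 inverted output

Evaluate each candidate on input x1=0, x2=1, x3=1:
  M3 inverted output: M1=0, M2=1, M3=0 [inverted output], M4=1, M5=0, M6=0 → 0 — matches
  M1 inverted output: M1=1 [inverted output], M2=0, M3=1, M4=0, M5=0, M6=1 → 1 — eliminated
  M5 inverted output: M1=0, M2=1, M3=1, M4=0, M5=1 [inverted output], M6=1 → 1 — eliminated
Only M3 inverted output reproduces the observed 0.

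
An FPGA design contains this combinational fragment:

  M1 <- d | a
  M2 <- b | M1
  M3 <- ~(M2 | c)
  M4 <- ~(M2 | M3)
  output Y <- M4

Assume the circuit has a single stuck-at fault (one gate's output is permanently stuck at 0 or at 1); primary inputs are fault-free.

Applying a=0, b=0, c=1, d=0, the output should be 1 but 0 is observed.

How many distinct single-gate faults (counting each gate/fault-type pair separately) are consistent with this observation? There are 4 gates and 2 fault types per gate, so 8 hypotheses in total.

Fault-free: M1=0, M2=0, M3=0, M4=1 → 1. Observed 0.
  M1 stuck-at-0: output 1 ✗
  M1 stuck-at-1: output 0 ✓
  M2 stuck-at-0: output 1 ✗
  M2 stuck-at-1: output 0 ✓
  M3 stuck-at-0: output 1 ✗
  M3 stuck-at-1: output 0 ✓
  M4 stuck-at-0: output 0 ✓
  M4 stuck-at-1: output 1 ✗
Consistent faults: {M1 stuck-at-1, M2 stuck-at-1, M3 stuck-at-1, M4 stuck-at-0} — 4 in all.

4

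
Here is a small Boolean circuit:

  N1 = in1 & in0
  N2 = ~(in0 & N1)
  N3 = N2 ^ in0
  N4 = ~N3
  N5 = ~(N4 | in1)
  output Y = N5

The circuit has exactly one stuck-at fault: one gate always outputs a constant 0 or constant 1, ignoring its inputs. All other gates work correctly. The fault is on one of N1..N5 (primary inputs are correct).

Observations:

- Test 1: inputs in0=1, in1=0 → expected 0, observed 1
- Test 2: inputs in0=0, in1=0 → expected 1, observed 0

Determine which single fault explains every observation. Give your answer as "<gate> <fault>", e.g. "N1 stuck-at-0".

N2 stuck-at-0

Fault-free values for test 1 (in0=1, in1=0): N1=0, N2=1, N3=0, N4=1, N5=0, giving Y=0. Observed 1.
Test 1: faults giving observed 1 are {N1 stuck-at-1, N2 stuck-at-0, N3 stuck-at-1, N4 stuck-at-0, N5 stuck-at-1}.
Test 2 (in0=0, in1=0): fault-free N1=0, N2=1, N3=1, N4=0, N5=1 → 1; observed 0. Eliminates N1 stuck-at-1, N3 stuck-at-1, N4 stuck-at-0, N5 stuck-at-1.
Only N2 stuck-at-0 is consistent with every test.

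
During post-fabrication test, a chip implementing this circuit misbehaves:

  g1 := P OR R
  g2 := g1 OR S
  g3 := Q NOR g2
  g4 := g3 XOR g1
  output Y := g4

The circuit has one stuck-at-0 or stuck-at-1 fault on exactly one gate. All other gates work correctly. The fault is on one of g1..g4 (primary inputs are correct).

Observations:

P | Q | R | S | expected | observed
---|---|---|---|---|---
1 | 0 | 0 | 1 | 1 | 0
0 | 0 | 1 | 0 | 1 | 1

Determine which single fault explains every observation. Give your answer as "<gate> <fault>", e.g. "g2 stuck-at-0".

Fault-free values for test 1 (P=1, Q=0, R=0, S=1): g1=1, g2=1, g3=0, g4=1, giving Y=1. Observed 0.
Test 1: faults giving observed 0 are {g1 stuck-at-0, g2 stuck-at-0, g3 stuck-at-1, g4 stuck-at-0}.
Test 2 (P=0, Q=0, R=1, S=0): fault-free g1=1, g2=1, g3=0, g4=1 → 1; observed 1. Eliminates g2 stuck-at-0, g3 stuck-at-1, g4 stuck-at-0.
Only g1 stuck-at-0 is consistent with every test.

g1 stuck-at-0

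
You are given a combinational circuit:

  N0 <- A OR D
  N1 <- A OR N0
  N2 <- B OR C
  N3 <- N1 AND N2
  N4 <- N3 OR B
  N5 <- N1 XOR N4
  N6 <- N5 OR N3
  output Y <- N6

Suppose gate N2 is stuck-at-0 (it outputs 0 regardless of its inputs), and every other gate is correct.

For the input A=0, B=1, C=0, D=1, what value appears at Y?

Propagate with N2 forced: N0=1, N1=1, N2=0 [stuck-at-0], N3=0, N4=1, N5=0, N6=0.
So Y = 0. (Without the fault it would be 1.)

0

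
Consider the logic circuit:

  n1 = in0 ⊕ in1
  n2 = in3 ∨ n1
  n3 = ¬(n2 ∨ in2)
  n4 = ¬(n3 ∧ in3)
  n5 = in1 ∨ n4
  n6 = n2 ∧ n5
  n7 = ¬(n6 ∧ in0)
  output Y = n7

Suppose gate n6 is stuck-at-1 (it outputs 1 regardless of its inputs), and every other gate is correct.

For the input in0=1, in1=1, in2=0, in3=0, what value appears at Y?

0

Propagate with n6 forced: n1=0, n2=0, n3=1, n4=1, n5=1, n6=1 [stuck-at-1], n7=0.
So Y = 0. (Without the fault it would be 1.)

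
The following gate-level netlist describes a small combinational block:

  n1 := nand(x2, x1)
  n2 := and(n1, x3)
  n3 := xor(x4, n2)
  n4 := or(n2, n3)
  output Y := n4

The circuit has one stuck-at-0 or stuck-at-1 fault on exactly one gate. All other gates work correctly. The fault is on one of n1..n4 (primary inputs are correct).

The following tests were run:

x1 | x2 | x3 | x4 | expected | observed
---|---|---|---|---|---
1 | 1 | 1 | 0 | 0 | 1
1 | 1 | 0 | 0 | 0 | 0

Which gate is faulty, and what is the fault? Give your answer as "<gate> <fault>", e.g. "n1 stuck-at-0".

n1 stuck-at-1

Fault-free values for test 1 (x1=1, x2=1, x3=1, x4=0): n1=0, n2=0, n3=0, n4=0, giving Y=0. Observed 1.
Test 1: faults giving observed 1 are {n1 stuck-at-1, n2 stuck-at-1, n3 stuck-at-1, n4 stuck-at-1}.
Test 2 (x1=1, x2=1, x3=0, x4=0): fault-free n1=0, n2=0, n3=0, n4=0 → 0; observed 0. Eliminates n2 stuck-at-1, n3 stuck-at-1, n4 stuck-at-1.
Only n1 stuck-at-1 is consistent with every test.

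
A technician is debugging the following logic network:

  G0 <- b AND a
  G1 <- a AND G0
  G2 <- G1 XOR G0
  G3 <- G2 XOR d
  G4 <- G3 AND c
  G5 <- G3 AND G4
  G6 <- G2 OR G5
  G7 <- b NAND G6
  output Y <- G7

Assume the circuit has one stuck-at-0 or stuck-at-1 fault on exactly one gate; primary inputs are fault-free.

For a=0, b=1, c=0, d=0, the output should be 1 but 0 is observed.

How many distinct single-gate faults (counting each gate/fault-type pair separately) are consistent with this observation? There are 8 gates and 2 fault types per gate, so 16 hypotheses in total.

Fault-free: G0=0, G1=0, G2=0, G3=0, G4=0, G5=0, G6=0, G7=1 → 1. Observed 0.
  G0: stuck-at-1 ✓; others ✗
  G1: stuck-at-1 ✓; others ✗
  G2: stuck-at-1 ✓; others ✗
  G3: none of the 2 fault types match ✗
  G4: none of the 2 fault types match ✗
  G5: stuck-at-1 ✓; others ✗
  G6: stuck-at-1 ✓; others ✗
  G7: stuck-at-0 ✓; others ✗
Consistent faults: {G0 stuck-at-1, G1 stuck-at-1, G2 stuck-at-1, G5 stuck-at-1, G6 stuck-at-1, G7 stuck-at-0} — 6 in all.

6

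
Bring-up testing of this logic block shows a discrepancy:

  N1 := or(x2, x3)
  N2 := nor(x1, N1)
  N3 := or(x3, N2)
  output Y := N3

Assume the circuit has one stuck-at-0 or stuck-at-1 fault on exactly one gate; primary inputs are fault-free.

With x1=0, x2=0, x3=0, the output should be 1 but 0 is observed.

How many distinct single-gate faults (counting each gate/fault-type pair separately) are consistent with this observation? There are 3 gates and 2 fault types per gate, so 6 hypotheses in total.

3

Fault-free: N1=0, N2=1, N3=1 → 1. Observed 0.
  N1 stuck-at-0: output 1 ✗
  N1 stuck-at-1: output 0 ✓
  N2 stuck-at-0: output 0 ✓
  N2 stuck-at-1: output 1 ✗
  N3 stuck-at-0: output 0 ✓
  N3 stuck-at-1: output 1 ✗
Consistent faults: {N1 stuck-at-1, N2 stuck-at-0, N3 stuck-at-0} — 3 in all.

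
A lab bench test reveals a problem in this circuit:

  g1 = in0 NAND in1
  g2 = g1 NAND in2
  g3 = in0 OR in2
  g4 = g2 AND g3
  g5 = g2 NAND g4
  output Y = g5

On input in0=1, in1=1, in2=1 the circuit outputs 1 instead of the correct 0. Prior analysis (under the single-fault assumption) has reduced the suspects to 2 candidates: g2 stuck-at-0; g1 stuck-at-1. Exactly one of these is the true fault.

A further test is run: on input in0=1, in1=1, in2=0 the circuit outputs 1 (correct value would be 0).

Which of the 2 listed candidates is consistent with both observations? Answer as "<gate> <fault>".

g2 stuck-at-0

Evaluate each candidate on input in0=1, in1=1, in2=0:
  g2 stuck-at-0: g1=0, g2=0 [stuck-at-0], g3=1, g4=0, g5=1 → 1 — matches
  g1 stuck-at-1: g1=1 [stuck-at-1], g2=1, g3=1, g4=1, g5=0 → 0 — eliminated
Only g2 stuck-at-0 reproduces the observed 1.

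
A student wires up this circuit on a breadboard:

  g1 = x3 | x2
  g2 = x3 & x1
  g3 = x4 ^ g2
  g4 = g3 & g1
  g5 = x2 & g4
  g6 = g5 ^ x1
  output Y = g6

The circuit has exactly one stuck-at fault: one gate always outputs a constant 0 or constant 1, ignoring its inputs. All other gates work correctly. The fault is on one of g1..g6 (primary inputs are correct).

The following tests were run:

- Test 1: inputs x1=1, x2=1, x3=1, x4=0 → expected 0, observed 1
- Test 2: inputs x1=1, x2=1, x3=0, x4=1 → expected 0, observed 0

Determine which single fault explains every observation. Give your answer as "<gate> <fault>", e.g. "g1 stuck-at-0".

g2 stuck-at-0

Fault-free values for test 1 (x1=1, x2=1, x3=1, x4=0): g1=1, g2=1, g3=1, g4=1, g5=1, g6=0, giving Y=0. Observed 1.
Test 1: faults giving observed 1 are {g1 stuck-at-0, g2 stuck-at-0, g3 stuck-at-0, g4 stuck-at-0, g5 stuck-at-0, g6 stuck-at-1}.
Test 2 (x1=1, x2=1, x3=0, x4=1): fault-free g1=1, g2=0, g3=1, g4=1, g5=1, g6=0 → 0; observed 0. Eliminates g1 stuck-at-0, g3 stuck-at-0, g4 stuck-at-0, g5 stuck-at-0, g6 stuck-at-1.
Only g2 stuck-at-0 is consistent with every test.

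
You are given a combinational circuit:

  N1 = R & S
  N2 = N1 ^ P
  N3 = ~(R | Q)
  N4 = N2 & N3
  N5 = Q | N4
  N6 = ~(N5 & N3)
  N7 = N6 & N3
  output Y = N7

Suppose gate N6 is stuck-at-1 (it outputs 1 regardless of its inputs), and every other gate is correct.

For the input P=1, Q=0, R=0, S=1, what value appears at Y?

1

Propagate with N6 forced: N1=0, N2=1, N3=1, N4=1, N5=1, N6=1 [stuck-at-1], N7=1.
So Y = 1. (Without the fault it would be 0.)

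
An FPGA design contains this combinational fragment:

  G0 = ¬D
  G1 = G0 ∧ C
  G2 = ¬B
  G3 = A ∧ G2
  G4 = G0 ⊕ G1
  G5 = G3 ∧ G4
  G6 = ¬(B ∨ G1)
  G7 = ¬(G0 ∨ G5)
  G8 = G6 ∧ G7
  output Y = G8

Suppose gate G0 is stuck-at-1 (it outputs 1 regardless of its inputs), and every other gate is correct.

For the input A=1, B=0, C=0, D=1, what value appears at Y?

Propagate with G0 forced: G0=1 [stuck-at-1], G1=0, G2=1, G3=1, G4=1, G5=1, G6=1, G7=0, G8=0.
So Y = 0. (Without the fault it would be 1.)

0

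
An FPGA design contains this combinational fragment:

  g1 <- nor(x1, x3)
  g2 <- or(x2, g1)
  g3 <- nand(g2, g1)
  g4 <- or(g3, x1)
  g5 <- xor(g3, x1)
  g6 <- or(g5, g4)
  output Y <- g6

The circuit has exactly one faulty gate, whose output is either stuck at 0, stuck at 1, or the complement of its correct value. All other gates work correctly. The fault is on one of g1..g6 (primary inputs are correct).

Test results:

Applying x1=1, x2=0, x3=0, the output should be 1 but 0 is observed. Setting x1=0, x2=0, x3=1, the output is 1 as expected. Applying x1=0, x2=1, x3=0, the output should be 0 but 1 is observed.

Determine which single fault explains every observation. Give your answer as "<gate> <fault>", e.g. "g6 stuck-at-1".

Fault-free values for test 1 (x1=1, x2=0, x3=0): g1=0, g2=0, g3=1, g4=1, g5=0, g6=1, giving Y=1. Observed 0.
Test 1: faults giving observed 0 are {g4 stuck-at-0, g4 inverted output, g6 stuck-at-0, g6 inverted output}.
Test 2 (x1=0, x2=0, x3=1): fault-free g1=0, g2=0, g3=1, g4=1, g5=1, g6=1 → 1; observed 1. Eliminates g6 stuck-at-0, g6 inverted output.
Test 3 (x1=0, x2=1, x3=0): fault-free g1=1, g2=1, g3=0, g4=0, g5=0, g6=0 → 0; observed 1. Eliminates g4 stuck-at-0.
Only g4 inverted output is consistent with every test.

g4 inverted output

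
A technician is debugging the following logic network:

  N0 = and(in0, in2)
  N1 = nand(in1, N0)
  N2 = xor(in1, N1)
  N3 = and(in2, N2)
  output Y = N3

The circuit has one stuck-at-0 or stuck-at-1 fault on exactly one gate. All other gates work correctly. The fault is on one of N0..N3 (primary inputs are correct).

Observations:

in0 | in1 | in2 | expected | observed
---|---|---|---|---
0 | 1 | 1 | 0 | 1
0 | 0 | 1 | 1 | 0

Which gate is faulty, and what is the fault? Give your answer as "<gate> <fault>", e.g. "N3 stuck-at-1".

Fault-free values for test 1 (in0=0, in1=1, in2=1): N0=0, N1=1, N2=0, N3=0, giving Y=0. Observed 1.
Test 1: faults giving observed 1 are {N0 stuck-at-1, N1 stuck-at-0, N2 stuck-at-1, N3 stuck-at-1}.
Test 2 (in0=0, in1=0, in2=1): fault-free N0=0, N1=1, N2=1, N3=1 → 1; observed 0. Eliminates N0 stuck-at-1, N2 stuck-at-1, N3 stuck-at-1.
Only N1 stuck-at-0 is consistent with every test.

N1 stuck-at-0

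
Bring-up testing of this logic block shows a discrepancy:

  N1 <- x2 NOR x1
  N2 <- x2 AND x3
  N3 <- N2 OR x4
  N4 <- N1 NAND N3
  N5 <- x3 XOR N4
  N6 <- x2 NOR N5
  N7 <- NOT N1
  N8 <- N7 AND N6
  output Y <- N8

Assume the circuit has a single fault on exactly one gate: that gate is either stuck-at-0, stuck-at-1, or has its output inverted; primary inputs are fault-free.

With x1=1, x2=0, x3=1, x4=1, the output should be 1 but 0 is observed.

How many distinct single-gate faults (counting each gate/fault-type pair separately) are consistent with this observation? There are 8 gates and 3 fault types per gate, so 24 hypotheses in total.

Fault-free: N1=0, N2=0, N3=1, N4=1, N5=0, N6=1, N7=1, N8=1 → 1. Observed 0.
  N1: stuck-at-1, inverted output ✓; others ✗
  N2: none of the 3 fault types match ✗
  N3: none of the 3 fault types match ✗
  N4: stuck-at-0, inverted output ✓; others ✗
  N5: stuck-at-1, inverted output ✓; others ✗
  N6: stuck-at-0, inverted output ✓; others ✗
  N7: stuck-at-0, inverted output ✓; others ✗
  N8: stuck-at-0, inverted output ✓; others ✗
Consistent faults: {N1 stuck-at-1, N1 inverted output, N4 stuck-at-0, N4 inverted output, N5 stuck-at-1, N5 inverted output, N6 stuck-at-0, N6 inverted output, N7 stuck-at-0, N7 inverted output, N8 stuck-at-0, N8 inverted output} — 12 in all.

12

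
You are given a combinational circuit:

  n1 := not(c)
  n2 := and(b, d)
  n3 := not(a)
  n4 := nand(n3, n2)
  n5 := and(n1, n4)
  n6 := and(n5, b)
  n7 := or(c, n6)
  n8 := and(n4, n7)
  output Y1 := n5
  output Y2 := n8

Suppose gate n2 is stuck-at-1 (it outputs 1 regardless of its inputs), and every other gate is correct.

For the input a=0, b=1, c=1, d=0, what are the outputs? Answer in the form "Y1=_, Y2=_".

Y1=0, Y2=0

Propagate with n2 forced: n1=0, n2=1 [stuck-at-1], n3=1, n4=0, n5=0, n6=0, n7=1, n8=0.
So the outputs are Y1=0, Y2=0. (Without the fault they would be Y1=0, Y2=1.)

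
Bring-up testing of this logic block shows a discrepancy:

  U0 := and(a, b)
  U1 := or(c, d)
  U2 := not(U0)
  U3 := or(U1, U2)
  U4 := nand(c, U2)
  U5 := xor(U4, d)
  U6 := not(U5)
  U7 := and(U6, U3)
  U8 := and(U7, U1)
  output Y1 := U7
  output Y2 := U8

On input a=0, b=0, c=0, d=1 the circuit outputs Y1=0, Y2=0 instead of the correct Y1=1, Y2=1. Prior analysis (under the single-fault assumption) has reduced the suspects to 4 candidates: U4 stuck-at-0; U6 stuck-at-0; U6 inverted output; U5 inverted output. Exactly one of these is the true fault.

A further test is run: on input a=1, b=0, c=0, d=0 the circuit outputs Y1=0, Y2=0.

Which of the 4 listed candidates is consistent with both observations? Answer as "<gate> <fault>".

U6 stuck-at-0

Evaluate each candidate on input a=1, b=0, c=0, d=0:
  U4 stuck-at-0: U0=0, U1=0, U2=1, U3=1, U4=0 [stuck-at-0], U5=0, U6=1, U7=1, U8=0 → Y1=1, Y2=0 — eliminated
  U6 stuck-at-0: U0=0, U1=0, U2=1, U3=1, U4=1, U5=1, U6=0 [stuck-at-0], U7=0, U8=0 → Y1=0, Y2=0 — matches
  U6 inverted output: U0=0, U1=0, U2=1, U3=1, U4=1, U5=1, U6=1 [inverted output], U7=1, U8=0 → Y1=1, Y2=0 — eliminated
  U5 inverted output: U0=0, U1=0, U2=1, U3=1, U4=1, U5=0 [inverted output], U6=1, U7=1, U8=0 → Y1=1, Y2=0 — eliminated
Only U6 stuck-at-0 reproduces the observed Y1=0, Y2=0.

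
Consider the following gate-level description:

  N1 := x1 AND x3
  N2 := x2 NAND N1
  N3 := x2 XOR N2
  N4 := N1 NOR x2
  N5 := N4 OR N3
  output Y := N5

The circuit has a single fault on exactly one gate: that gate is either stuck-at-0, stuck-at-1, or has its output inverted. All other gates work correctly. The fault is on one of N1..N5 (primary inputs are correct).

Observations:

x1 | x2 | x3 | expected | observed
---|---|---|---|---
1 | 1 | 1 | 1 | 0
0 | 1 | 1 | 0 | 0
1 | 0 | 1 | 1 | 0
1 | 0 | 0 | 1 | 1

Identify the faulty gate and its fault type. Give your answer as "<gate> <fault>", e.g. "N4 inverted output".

N3 stuck-at-0

Fault-free values for test 1 (x1=1, x2=1, x3=1): N1=1, N2=0, N3=1, N4=0, N5=1, giving Y=1. Observed 0.
Test 1: faults giving observed 0 are {N1 stuck-at-0, N1 inverted output, N2 stuck-at-1, N2 inverted output, N3 stuck-at-0, N3 inverted output, N5 stuck-at-0, N5 inverted output}.
Test 2 (x1=0, x2=1, x3=1): fault-free N1=0, N2=1, N3=0, N4=0, N5=0 → 0; observed 0. Eliminates N1 inverted output, N2 inverted output, N3 inverted output, N5 inverted output.
Test 3 (x1=1, x2=0, x3=1): fault-free N1=1, N2=1, N3=1, N4=0, N5=1 → 1; observed 0. Eliminates N1 stuck-at-0, N2 stuck-at-1.
Test 4 (x1=1, x2=0, x3=0): fault-free N1=0, N2=1, N3=1, N4=1, N5=1 → 1; observed 1. Eliminates N5 stuck-at-0.
Only N3 stuck-at-0 is consistent with every test.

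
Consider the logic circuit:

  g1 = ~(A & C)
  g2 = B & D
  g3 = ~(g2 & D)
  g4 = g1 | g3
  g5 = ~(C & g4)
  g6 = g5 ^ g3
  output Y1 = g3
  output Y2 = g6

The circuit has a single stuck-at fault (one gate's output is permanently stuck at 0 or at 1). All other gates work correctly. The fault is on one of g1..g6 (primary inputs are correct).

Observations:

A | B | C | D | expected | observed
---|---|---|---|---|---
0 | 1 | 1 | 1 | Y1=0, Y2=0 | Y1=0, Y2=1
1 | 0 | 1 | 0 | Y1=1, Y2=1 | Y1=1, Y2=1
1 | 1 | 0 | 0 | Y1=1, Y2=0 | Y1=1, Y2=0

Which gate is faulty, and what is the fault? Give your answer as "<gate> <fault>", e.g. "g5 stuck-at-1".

Fault-free values for test 1 (A=0, B=1, C=1, D=1): g1=1, g2=1, g3=0, g4=1, g5=0, g6=0, giving Y1=0, Y2=0. Observed Y1=0, Y2=1.
Test 1: faults giving observed Y1=0, Y2=1 are {g1 stuck-at-0, g4 stuck-at-0, g5 stuck-at-1, g6 stuck-at-1}.
Test 2 (A=1, B=0, C=1, D=0): fault-free g1=0, g2=0, g3=1, g4=1, g5=0, g6=1 → Y1=1, Y2=1; observed Y1=1, Y2=1. Eliminates g4 stuck-at-0, g5 stuck-at-1.
Test 3 (A=1, B=1, C=0, D=0): fault-free g1=1, g2=0, g3=1, g4=1, g5=1, g6=0 → Y1=1, Y2=0; observed Y1=1, Y2=0. Eliminates g6 stuck-at-1.
Only g1 stuck-at-0 is consistent with every test.

g1 stuck-at-0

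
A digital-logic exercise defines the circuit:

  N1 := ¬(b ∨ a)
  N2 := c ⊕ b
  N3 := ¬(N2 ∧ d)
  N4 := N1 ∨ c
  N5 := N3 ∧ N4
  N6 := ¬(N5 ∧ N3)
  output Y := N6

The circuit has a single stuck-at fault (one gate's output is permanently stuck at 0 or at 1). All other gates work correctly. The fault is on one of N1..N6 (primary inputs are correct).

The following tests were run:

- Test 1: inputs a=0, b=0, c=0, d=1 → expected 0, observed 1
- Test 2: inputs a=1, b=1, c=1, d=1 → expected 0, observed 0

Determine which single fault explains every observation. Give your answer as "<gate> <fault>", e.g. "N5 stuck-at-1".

Fault-free values for test 1 (a=0, b=0, c=0, d=1): N1=1, N2=0, N3=1, N4=1, N5=1, N6=0, giving Y=0. Observed 1.
Test 1: faults giving observed 1 are {N1 stuck-at-0, N2 stuck-at-1, N3 stuck-at-0, N4 stuck-at-0, N5 stuck-at-0, N6 stuck-at-1}.
Test 2 (a=1, b=1, c=1, d=1): fault-free N1=0, N2=0, N3=1, N4=1, N5=1, N6=0 → 0; observed 0. Eliminates N2 stuck-at-1, N3 stuck-at-0, N4 stuck-at-0, N5 stuck-at-0, N6 stuck-at-1.
Only N1 stuck-at-0 is consistent with every test.

N1 stuck-at-0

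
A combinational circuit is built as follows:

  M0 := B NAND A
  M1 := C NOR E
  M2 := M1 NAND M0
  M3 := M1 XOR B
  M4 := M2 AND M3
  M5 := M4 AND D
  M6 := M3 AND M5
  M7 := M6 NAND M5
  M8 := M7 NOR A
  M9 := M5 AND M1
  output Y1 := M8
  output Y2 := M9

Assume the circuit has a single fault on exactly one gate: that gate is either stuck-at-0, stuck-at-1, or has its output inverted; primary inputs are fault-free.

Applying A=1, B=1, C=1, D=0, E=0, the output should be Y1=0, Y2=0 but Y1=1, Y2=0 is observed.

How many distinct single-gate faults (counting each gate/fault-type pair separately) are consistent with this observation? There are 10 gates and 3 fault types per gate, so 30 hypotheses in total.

Fault-free: M0=0, M1=0, M2=1, M3=1, M4=1, M5=0, M6=0, M7=1, M8=0, M9=0 → Y1=0, Y2=0. Observed Y1=1, Y2=0.
  M0: none of the 3 fault types match ✗
  M1: none of the 3 fault types match ✗
  M2: none of the 3 fault types match ✗
  M3: none of the 3 fault types match ✗
  M4: none of the 3 fault types match ✗
  M5: none of the 3 fault types match ✗
  M6: none of the 3 fault types match ✗
  M7: none of the 3 fault types match ✗
  M8: stuck-at-1, inverted output ✓; others ✗
  M9: none of the 3 fault types match ✗
Consistent faults: {M8 stuck-at-1, M8 inverted output} — 2 in all.

2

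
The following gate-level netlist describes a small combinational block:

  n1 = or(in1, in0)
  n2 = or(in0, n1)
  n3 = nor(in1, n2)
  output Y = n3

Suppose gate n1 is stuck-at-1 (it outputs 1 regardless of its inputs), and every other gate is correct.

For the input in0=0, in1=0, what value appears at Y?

Propagate with n1 forced: n1=1 [stuck-at-1], n2=1, n3=0.
So Y = 0. (Without the fault it would be 1.)

0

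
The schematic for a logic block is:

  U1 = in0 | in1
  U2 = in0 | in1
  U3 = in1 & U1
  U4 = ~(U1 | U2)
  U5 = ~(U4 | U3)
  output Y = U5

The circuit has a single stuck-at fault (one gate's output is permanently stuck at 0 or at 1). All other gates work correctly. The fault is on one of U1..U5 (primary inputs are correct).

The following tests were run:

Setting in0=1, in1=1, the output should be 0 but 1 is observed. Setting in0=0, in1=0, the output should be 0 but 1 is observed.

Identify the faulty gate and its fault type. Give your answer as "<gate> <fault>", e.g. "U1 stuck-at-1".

U5 stuck-at-1

Fault-free values for test 1 (in0=1, in1=1): U1=1, U2=1, U3=1, U4=0, U5=0, giving Y=0. Observed 1.
Test 1: faults giving observed 1 are {U1 stuck-at-0, U3 stuck-at-0, U5 stuck-at-1}.
Test 2 (in0=0, in1=0): fault-free U1=0, U2=0, U3=0, U4=1, U5=0 → 0; observed 1. Eliminates U1 stuck-at-0, U3 stuck-at-0.
Only U5 stuck-at-1 is consistent with every test.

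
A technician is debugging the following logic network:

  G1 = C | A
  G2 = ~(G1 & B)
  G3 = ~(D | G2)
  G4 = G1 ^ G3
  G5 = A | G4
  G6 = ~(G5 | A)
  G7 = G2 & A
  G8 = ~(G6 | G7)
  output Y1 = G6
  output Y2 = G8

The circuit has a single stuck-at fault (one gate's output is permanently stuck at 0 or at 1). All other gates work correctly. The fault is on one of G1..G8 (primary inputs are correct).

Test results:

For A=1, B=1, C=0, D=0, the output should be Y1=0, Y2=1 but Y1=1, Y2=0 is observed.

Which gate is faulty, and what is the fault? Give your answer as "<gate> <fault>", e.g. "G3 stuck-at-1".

Fault-free values for test 1 (A=1, B=1, C=0, D=0): G1=1, G2=0, G3=1, G4=0, G5=1, G6=0, G7=0, G8=1, giving Y1=0, Y2=1. Observed Y1=1, Y2=0.
Test 1: faults giving observed Y1=1, Y2=0 are {G6 stuck-at-1}.
Only G6 stuck-at-1 is consistent with every test.

G6 stuck-at-1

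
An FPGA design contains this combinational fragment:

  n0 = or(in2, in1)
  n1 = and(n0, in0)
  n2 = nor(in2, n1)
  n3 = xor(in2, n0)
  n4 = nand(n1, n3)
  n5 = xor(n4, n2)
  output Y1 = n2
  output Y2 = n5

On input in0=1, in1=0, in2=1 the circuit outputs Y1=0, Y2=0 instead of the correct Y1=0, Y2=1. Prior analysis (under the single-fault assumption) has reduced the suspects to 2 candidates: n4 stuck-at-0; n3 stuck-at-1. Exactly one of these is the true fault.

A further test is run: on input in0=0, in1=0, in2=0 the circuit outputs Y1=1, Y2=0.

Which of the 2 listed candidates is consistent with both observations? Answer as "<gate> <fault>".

n3 stuck-at-1

Evaluate each candidate on input in0=0, in1=0, in2=0:
  n4 stuck-at-0: n0=0, n1=0, n2=1, n3=0, n4=0 [stuck-at-0], n5=1 → Y1=1, Y2=1 — eliminated
  n3 stuck-at-1: n0=0, n1=0, n2=1, n3=1 [stuck-at-1], n4=1, n5=0 → Y1=1, Y2=0 — matches
Only n3 stuck-at-1 reproduces the observed Y1=1, Y2=0.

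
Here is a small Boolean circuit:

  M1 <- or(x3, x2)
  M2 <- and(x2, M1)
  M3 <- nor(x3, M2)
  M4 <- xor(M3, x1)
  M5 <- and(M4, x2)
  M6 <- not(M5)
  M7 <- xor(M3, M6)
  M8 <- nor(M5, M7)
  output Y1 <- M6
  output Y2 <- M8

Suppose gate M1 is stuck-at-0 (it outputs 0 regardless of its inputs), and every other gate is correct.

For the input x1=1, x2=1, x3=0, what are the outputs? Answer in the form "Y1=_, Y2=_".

Propagate with M1 forced: M1=0 [stuck-at-0], M2=0, M3=1, M4=0, M5=0, M6=1, M7=0, M8=1.
So the outputs are Y1=1, Y2=1. (Without the fault they would be Y1=0, Y2=0.)

Y1=1, Y2=1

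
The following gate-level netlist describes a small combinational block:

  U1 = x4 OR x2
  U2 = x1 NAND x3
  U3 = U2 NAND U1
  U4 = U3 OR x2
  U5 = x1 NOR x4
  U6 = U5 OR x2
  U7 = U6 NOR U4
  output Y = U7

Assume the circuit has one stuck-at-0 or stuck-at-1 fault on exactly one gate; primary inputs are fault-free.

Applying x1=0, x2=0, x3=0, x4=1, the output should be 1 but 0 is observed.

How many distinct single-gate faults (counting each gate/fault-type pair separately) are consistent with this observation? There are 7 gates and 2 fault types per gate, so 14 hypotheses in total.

7

Fault-free: U1=1, U2=1, U3=0, U4=0, U5=0, U6=0, U7=1 → 1. Observed 0.
  U1 stuck-at-0: output 0 ✓
  U1 stuck-at-1: output 1 ✗
  U2 stuck-at-0: output 0 ✓
  U2 stuck-at-1: output 1 ✗
  U3 stuck-at-0: output 1 ✗
  U3 stuck-at-1: output 0 ✓
  U4 stuck-at-0: output 1 ✗
  U4 stuck-at-1: output 0 ✓
  U5 stuck-at-0: output 1 ✗
  U5 stuck-at-1: output 0 ✓
  U6 stuck-at-0: output 1 ✗
  U6 stuck-at-1: output 0 ✓
  U7 stuck-at-0: output 0 ✓
  U7 stuck-at-1: output 1 ✗
Consistent faults: {U1 stuck-at-0, U2 stuck-at-0, U3 stuck-at-1, U4 stuck-at-1, U5 stuck-at-1, U6 stuck-at-1, U7 stuck-at-0} — 7 in all.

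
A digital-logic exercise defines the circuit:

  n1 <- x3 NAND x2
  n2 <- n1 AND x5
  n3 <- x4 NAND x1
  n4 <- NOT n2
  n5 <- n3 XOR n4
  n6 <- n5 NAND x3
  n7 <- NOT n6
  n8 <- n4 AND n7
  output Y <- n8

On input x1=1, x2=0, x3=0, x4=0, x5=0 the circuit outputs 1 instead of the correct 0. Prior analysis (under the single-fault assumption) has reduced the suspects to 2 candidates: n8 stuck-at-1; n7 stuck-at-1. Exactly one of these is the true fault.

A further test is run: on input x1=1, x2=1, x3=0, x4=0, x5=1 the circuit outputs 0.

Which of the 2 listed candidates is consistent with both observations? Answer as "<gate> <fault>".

Evaluate each candidate on input x1=1, x2=1, x3=0, x4=0, x5=1:
  n8 stuck-at-1: n1=1, n2=1, n3=1, n4=0, n5=1, n6=1, n7=0, n8=1 [stuck-at-1] → 1 — eliminated
  n7 stuck-at-1: n1=1, n2=1, n3=1, n4=0, n5=1, n6=1, n7=1 [stuck-at-1], n8=0 → 0 — matches
Only n7 stuck-at-1 reproduces the observed 0.

n7 stuck-at-1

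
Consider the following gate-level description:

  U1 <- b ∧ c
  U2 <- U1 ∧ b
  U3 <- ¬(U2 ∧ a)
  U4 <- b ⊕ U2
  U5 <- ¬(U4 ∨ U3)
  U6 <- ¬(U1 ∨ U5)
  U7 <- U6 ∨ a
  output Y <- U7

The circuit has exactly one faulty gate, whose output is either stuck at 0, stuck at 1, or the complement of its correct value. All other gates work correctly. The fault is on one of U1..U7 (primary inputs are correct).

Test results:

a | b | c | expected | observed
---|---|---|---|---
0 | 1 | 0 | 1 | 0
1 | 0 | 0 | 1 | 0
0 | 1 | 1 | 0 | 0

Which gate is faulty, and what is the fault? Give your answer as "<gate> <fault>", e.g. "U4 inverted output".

Fault-free values for test 1 (a=0, b=1, c=0): U1=0, U2=0, U3=1, U4=1, U5=0, U6=1, U7=1, giving Y=1. Observed 0.
Test 1: faults giving observed 0 are {U1 stuck-at-1, U1 inverted output, U5 stuck-at-1, U5 inverted output, U6 stuck-at-0, U6 inverted output, U7 stuck-at-0, U7 inverted output}.
Test 2 (a=1, b=0, c=0): fault-free U1=0, U2=0, U3=1, U4=0, U5=0, U6=1, U7=1 → 1; observed 0. Eliminates U1 stuck-at-1, U1 inverted output, U5 stuck-at-1, U5 inverted output, U6 stuck-at-0, U6 inverted output.
Test 3 (a=0, b=1, c=1): fault-free U1=1, U2=1, U3=1, U4=0, U5=0, U6=0, U7=0 → 0; observed 0. Eliminates U7 inverted output.
Only U7 stuck-at-0 is consistent with every test.

U7 stuck-at-0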